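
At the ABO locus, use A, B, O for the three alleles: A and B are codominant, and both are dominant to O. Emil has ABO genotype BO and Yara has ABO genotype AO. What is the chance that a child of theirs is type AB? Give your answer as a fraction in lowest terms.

1/4

ABO cross BO × AO → offspring phenotypes: 1/4 O, 1/4 A, 1/4 B, 1/4 AB.
So P(type AB) = 1/4.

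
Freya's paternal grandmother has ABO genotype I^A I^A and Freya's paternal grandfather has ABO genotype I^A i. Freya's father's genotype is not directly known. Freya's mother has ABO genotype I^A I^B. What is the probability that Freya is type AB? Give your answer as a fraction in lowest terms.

Freya's father's ABO genotype from I^A I^A × I^A i: 1/2 I^A I^A, 1/2 I^A i.
Crossing each possibility with the mother I^A I^B and summing P(type AB): 1/2·1/2 + 1/2·1/4 = 3/8.

3/8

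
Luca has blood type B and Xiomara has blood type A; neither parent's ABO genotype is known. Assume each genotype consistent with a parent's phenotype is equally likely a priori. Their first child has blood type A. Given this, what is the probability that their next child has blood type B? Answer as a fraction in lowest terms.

1/12

Possible genotypes: Luca ∈ {I^B I^B, I^B i}; Xiomara ∈ {I^A I^A, I^A i}.
Weight each parental genotype pair by prior × P(type-A child):
  I^B i × I^A I^A: posterior weight 2/3; P(next child type B) = 0.
  I^B i × I^A i: posterior weight 1/3; P(next child type B) = 1/4.
Weighted sum = 1/12.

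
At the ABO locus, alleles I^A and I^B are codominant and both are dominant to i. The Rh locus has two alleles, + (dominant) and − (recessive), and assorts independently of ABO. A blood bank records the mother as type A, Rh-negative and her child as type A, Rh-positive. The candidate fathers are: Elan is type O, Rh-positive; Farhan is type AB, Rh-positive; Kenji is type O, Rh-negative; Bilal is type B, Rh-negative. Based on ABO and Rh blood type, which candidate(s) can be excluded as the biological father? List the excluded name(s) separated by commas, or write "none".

A candidate is excluded only if no genotype consistent with his phenotype could produce a type A, Rh-positive child with a type A, Rh-negative mother.
Kenji (type O, Rh-): no genotype consistent with that phenotype can produce a type-A Rh+ child with a type-A mother.
Bilal (type B, Rh-): no genotype consistent with that phenotype can produce a type-A Rh+ child with a type-A mother.

Kenji, Bilal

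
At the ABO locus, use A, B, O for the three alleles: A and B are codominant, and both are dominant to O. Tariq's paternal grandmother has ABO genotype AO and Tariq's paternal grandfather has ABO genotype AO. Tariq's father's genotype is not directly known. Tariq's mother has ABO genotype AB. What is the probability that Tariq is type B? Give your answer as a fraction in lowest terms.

1/4

Tariq's father's ABO genotype from AO × AO: 1/4 AA, 1/2 AO, 1/4 OO.
Crossing each possibility with the mother AB and summing P(type B): 1/4·0 + 1/2·1/4 + 1/4·1/2 = 1/4.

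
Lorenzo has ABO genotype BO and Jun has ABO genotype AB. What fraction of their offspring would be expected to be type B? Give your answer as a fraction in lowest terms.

ABO cross BO × AB → offspring phenotypes: 1/4 A, 1/2 B, 1/4 AB.
So P(type B) = 1/2.

1/2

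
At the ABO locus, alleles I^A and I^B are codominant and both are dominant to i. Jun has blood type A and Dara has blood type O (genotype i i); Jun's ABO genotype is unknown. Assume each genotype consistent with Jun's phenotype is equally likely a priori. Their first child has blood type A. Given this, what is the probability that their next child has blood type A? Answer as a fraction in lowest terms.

5/6

Possible genotypes: Jun ∈ {I^A I^A, I^A i}; Dara ∈ {i i}.
Weight each parental genotype pair by prior × P(type-A child):
  I^A I^A × i i: posterior weight 2/3; P(next child type A) = 1.
  I^A i × i i: posterior weight 1/3; P(next child type A) = 1/2.
Weighted sum = 5/6.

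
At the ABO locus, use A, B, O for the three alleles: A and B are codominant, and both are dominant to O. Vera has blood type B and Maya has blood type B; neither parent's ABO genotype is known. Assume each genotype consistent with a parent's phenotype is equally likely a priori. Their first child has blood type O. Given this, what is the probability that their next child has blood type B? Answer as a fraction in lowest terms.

Possible genotypes: Vera ∈ {BB, BO}; Maya ∈ {BB, BO}.
Weight each parental genotype pair by prior × P(type-O child):
  BO × BO: posterior weight 1; P(next child type B) = 3/4.
Weighted sum = 3/4.

3/4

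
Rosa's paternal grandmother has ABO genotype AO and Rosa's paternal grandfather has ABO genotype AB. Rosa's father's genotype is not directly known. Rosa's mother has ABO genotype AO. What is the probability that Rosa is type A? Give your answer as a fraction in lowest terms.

5/8

Rosa's father's ABO genotype from AO × AB: 1/4 AA, 1/4 AB, 1/4 AO, 1/4 BO.
Crossing each possibility with the mother AO and summing P(type A): 1/4·1 + 1/4·1/2 + 1/4·3/4 + 1/4·1/4 = 5/8.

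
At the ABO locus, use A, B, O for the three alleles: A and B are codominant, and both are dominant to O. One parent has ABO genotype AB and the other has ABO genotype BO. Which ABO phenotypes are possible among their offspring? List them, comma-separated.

A, B, AB

Gametes from AB × BO give offspring ABO genotypes AB, AO, BB, BO, i.e. phenotypes A, B, AB.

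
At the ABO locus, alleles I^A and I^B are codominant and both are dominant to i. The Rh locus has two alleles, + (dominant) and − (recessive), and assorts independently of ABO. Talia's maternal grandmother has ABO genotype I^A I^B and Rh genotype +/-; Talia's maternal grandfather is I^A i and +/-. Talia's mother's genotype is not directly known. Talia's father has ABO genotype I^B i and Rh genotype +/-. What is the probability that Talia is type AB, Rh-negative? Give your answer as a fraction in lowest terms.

1/16

Talia's mother's ABO genotype from I^A I^B × I^A i: 1/4 I^A I^A, 1/4 I^A I^B, 1/4 I^A i, 1/4 I^B i.
Crossing each possibility with the father I^B i and summing P(type AB): 1/4·1/2 + 1/4·1/4 + 1/4·1/4 + 1/4·0 = 1/4.
Similarly for Rh via the mother's Rh distribution: P(Rh-) = 1/4.
Independent loci: 1/4 × 1/4 = 1/16.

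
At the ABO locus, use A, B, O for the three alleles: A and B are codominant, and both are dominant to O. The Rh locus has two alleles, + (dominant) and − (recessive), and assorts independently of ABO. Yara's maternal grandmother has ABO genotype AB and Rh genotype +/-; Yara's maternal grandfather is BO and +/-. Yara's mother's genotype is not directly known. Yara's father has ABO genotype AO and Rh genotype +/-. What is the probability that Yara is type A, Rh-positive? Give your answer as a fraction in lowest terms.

9/32

Yara's mother's ABO genotype from AB × BO: 1/4 AB, 1/4 AO, 1/4 BB, 1/4 BO.
Crossing each possibility with the father AO and summing P(type A): 1/4·1/2 + 1/4·3/4 + 1/4·0 + 1/4·1/4 = 3/8.
Similarly for Rh via the mother's Rh distribution: P(Rh+) = 3/4.
Independent loci: 3/8 × 3/4 = 9/32.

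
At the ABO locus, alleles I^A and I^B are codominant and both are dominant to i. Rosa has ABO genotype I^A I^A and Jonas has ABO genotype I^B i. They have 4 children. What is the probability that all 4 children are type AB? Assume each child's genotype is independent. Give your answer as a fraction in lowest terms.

ABO cross I^A I^A × I^B i → 1/2 A, 1/2 AB.
So P(type AB) = 1/2 per child.
All 4 independent: (1/2)^4 = 1/16.

1/16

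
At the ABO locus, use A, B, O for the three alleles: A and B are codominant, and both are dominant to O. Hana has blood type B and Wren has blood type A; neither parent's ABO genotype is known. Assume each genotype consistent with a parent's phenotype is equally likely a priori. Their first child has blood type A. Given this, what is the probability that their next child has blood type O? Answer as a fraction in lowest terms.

Possible genotypes: Hana ∈ {BB, BO}; Wren ∈ {AA, AO}.
Weight each parental genotype pair by prior × P(type-A child):
  BO × AA: posterior weight 2/3; P(next child type O) = 0.
  BO × AO: posterior weight 1/3; P(next child type O) = 1/4.
Weighted sum = 1/12.

1/12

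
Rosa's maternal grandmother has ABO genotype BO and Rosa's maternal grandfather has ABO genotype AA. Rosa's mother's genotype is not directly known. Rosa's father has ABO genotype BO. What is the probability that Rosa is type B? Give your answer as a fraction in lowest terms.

3/8

Rosa's mother's ABO genotype from BO × AA: 1/2 AB, 1/2 AO.
Crossing each possibility with the father BO and summing P(type B): 1/2·1/2 + 1/2·1/4 = 3/8.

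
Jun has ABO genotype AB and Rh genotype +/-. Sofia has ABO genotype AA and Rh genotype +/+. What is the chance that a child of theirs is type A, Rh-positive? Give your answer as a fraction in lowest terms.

1/2

ABO cross AB × AA → offspring phenotypes: 1/2 A, 1/2 AB.
Rh cross +/- × +/+ → 1 Rh+.
Independent loci: P(type A, Rh-positive) = 1/2 × 1 = 1/2.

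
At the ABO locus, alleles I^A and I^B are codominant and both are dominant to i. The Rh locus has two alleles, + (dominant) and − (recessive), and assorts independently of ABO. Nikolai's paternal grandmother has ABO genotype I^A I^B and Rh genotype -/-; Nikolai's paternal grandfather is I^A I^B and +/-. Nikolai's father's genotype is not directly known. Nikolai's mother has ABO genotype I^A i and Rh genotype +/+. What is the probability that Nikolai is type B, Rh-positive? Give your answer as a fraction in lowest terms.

Nikolai's father's ABO genotype from I^A I^B × I^A I^B: 1/4 I^A I^A, 1/2 I^A I^B, 1/4 I^B I^B.
Crossing each possibility with the mother I^A i and summing P(type B): 1/4·0 + 1/2·1/4 + 1/4·1/2 = 1/4.
Similarly for Rh via the father's Rh distribution: P(Rh+) = 1.
Independent loci: 1/4 × 1 = 1/4.

1/4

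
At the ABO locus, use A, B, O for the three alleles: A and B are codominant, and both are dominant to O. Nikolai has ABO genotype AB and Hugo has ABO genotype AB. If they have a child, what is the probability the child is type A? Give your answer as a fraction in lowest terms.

ABO cross AB × AB → offspring phenotypes: 1/4 A, 1/4 B, 1/2 AB.
So P(type A) = 1/4.

1/4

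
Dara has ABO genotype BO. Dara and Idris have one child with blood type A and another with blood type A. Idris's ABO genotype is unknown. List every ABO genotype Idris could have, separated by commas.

AA, AB, AO

For each candidate genotype of Idris, check whether crossing it with BO can produce every observed child phenotype.
  AA → possible child types {A, AB} ✓
  AB → possible child types {A, B, AB} ✓
  AO → possible child types {O, A, B, AB} ✓
  BB → possible child types {B} ✗
  BO → possible child types {O, B} ✗
  OO → possible child types {O, B} ✗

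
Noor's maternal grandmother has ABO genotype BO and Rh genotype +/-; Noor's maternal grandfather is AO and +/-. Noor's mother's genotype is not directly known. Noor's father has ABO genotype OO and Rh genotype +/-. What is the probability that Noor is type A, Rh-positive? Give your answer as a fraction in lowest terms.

3/16

Noor's mother's ABO genotype from BO × AO: 1/4 AB, 1/4 AO, 1/4 BO, 1/4 OO.
Crossing each possibility with the father OO and summing P(type A): 1/4·1/2 + 1/4·1/2 + 1/4·0 + 1/4·0 = 1/4.
Similarly for Rh via the mother's Rh distribution: P(Rh+) = 3/4.
Independent loci: 1/4 × 3/4 = 3/16.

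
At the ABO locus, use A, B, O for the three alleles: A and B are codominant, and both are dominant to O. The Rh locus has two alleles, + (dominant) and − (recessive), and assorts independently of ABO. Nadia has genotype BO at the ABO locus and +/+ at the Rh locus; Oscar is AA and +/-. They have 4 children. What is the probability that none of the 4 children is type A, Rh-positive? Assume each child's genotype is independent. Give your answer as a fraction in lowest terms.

ABO cross BO × AA → 1/2 A, 1/2 AB.
Rh cross +/+ × +/- → 1 Rh+; so P(type A, Rh-positive) = 1/2 × 1 = 1/2 per child.
P(not type A, Rh-positive) = 1/2 for one child; (1/2)^4 = 1/16.

1/16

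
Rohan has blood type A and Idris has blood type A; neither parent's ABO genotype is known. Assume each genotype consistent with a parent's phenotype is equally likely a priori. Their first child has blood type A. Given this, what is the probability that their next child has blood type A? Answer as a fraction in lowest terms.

Possible genotypes: Rohan ∈ {I^A I^A, I^A i}; Idris ∈ {I^A I^A, I^A i}.
Weight each parental genotype pair by prior × P(type-A child):
  I^A I^A × I^A I^A: posterior weight 4/15; P(next child type A) = 1.
  I^A I^A × I^A i: posterior weight 4/15; P(next child type A) = 1.
  I^A i × I^A I^A: posterior weight 4/15; P(next child type A) = 1.
  I^A i × I^A i: posterior weight 1/5; P(next child type A) = 3/4.
Weighted sum = 19/20.

19/20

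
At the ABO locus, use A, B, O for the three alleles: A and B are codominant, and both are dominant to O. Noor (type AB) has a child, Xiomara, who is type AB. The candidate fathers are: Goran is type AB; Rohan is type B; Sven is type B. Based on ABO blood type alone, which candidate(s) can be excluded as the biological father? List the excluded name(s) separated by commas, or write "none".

A candidate is excluded only if no genotype consistent with his phenotype could produce a type AB child with a type AB mother.
Every candidate has at least one consistent genotype combination, so none can be excluded.

none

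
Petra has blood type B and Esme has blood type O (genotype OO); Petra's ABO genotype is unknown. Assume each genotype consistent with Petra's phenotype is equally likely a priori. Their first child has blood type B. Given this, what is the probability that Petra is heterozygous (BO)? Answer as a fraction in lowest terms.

Possible genotypes: Petra ∈ {BB, BO}; Esme ∈ {OO}.
Weight each parental genotype pair by prior × P(type-B child):
  BB × OO: posterior weight 2/3.
  BO × OO: posterior weight 1/3.
Sum the posterior weight over pairs where Petra is BO: 1/3.

1/3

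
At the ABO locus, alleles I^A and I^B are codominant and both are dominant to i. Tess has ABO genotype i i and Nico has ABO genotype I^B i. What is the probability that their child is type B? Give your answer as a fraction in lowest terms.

1/2

ABO cross i i × I^B i → offspring phenotypes: 1/2 O, 1/2 B.
So P(type B) = 1/2.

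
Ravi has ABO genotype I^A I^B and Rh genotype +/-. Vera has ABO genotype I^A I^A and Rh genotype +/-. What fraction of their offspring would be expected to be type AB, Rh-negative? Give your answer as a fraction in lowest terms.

ABO cross I^A I^B × I^A I^A → offspring phenotypes: 1/2 A, 1/2 AB.
Rh cross +/- × +/- → 3/4 Rh+, 1/4 Rh-.
Independent loci: P(type AB, Rh-negative) = 1/2 × 1/4 = 1/8.

1/8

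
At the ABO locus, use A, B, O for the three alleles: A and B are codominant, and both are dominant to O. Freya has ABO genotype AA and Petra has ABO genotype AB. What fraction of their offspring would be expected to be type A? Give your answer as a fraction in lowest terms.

ABO cross AA × AB → offspring phenotypes: 1/2 A, 1/2 AB.
So P(type A) = 1/2.

1/2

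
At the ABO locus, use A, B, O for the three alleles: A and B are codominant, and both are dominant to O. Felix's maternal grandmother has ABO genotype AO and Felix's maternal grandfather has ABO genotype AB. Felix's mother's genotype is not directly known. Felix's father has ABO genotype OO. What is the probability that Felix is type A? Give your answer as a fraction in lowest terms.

1/2

Felix's mother's ABO genotype from AO × AB: 1/4 AA, 1/4 AB, 1/4 AO, 1/4 BO.
Crossing each possibility with the father OO and summing P(type A): 1/4·1 + 1/4·1/2 + 1/4·1/2 + 1/4·0 = 1/2.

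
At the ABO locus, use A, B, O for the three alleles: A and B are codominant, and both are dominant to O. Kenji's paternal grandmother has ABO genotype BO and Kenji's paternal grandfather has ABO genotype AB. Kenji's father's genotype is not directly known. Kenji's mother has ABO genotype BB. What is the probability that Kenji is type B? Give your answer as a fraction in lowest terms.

3/4

Kenji's father's ABO genotype from BO × AB: 1/4 AB, 1/4 AO, 1/4 BB, 1/4 BO.
Crossing each possibility with the mother BB and summing P(type B): 1/4·1/2 + 1/4·1/2 + 1/4·1 + 1/4·1 = 3/4.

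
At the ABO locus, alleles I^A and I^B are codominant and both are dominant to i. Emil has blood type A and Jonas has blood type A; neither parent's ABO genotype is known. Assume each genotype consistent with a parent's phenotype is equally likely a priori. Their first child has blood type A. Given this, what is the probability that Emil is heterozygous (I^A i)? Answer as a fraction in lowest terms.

7/15

Possible genotypes: Emil ∈ {I^A I^A, I^A i}; Jonas ∈ {I^A I^A, I^A i}.
Weight each parental genotype pair by prior × P(type-A child):
  I^A I^A × I^A I^A: posterior weight 4/15.
  I^A I^A × I^A i: posterior weight 4/15.
  I^A i × I^A I^A: posterior weight 4/15.
  I^A i × I^A i: posterior weight 1/5.
Sum the posterior weight over pairs where Emil is I^A i: 7/15.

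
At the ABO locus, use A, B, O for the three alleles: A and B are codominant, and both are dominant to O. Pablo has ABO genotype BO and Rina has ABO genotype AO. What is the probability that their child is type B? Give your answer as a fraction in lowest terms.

1/4

ABO cross BO × AO → offspring phenotypes: 1/4 O, 1/4 A, 1/4 B, 1/4 AB.
So P(type B) = 1/4.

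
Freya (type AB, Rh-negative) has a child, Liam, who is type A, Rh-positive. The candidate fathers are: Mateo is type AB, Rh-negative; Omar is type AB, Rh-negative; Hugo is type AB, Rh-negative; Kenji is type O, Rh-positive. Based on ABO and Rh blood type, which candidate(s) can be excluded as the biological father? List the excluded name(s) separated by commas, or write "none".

Mateo, Omar, Hugo

A candidate is excluded only if no genotype consistent with his phenotype could produce a type A, Rh-positive child with a type AB, Rh-negative mother.
Mateo (type AB, Rh-): no genotype consistent with that phenotype can produce a type-A Rh+ child with a type-AB mother.
Omar (type AB, Rh-): no genotype consistent with that phenotype can produce a type-A Rh+ child with a type-AB mother.
Hugo (type AB, Rh-): no genotype consistent with that phenotype can produce a type-A Rh+ child with a type-AB mother.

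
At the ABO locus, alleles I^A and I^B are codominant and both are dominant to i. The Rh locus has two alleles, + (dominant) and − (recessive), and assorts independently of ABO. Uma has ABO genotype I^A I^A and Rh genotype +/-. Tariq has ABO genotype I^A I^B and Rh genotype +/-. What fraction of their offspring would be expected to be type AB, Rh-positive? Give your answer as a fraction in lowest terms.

3/8

ABO cross I^A I^A × I^A I^B → offspring phenotypes: 1/2 A, 1/2 AB.
Rh cross +/- × +/- → 3/4 Rh+, 1/4 Rh-.
Independent loci: P(type AB, Rh-positive) = 1/2 × 3/4 = 3/8.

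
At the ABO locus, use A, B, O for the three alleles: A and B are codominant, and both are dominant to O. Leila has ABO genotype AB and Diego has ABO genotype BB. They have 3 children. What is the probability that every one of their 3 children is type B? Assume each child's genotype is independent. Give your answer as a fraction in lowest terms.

ABO cross AB × BB → 1/2 B, 1/2 AB.
So P(type B) = 1/2 per child.
All 3 independent: (1/2)^3 = 1/8.

1/8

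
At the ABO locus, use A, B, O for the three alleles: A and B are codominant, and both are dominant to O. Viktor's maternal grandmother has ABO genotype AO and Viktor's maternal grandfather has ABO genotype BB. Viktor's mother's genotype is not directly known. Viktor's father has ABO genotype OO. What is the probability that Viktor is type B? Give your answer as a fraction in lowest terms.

Viktor's mother's ABO genotype from AO × BB: 1/2 AB, 1/2 BO.
Crossing each possibility with the father OO and summing P(type B): 1/2·1/2 + 1/2·1/2 = 1/2.

1/2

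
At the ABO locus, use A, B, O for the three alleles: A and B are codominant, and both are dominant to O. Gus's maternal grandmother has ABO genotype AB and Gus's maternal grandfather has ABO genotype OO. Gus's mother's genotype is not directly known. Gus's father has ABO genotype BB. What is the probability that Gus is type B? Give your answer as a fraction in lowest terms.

Gus's mother's ABO genotype from AB × OO: 1/2 AO, 1/2 BO.
Crossing each possibility with the father BB and summing P(type B): 1/2·1/2 + 1/2·1 = 3/4.

3/4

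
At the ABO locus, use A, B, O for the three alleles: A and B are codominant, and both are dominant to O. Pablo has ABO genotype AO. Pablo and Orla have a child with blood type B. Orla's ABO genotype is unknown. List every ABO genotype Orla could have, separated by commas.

For each candidate genotype of Orla, check whether crossing it with AO can produce every observed child phenotype.
  AA → possible child types {A} ✗
  AB → possible child types {A, B, AB} ✓
  AO → possible child types {O, A} ✗
  BB → possible child types {B, AB} ✓
  BO → possible child types {O, A, B, AB} ✓
  OO → possible child types {O, A} ✗

AB, BB, BO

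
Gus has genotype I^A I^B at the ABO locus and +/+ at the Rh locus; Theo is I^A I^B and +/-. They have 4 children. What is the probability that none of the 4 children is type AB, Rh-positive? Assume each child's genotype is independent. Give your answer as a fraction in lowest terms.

1/16

ABO cross I^A I^B × I^A I^B → 1/4 A, 1/4 B, 1/2 AB.
Rh cross +/+ × +/- → 1 Rh+; so P(type AB, Rh-positive) = 1/2 × 1 = 1/2 per child.
P(not type AB, Rh-positive) = 1/2 for one child; (1/2)^4 = 1/16.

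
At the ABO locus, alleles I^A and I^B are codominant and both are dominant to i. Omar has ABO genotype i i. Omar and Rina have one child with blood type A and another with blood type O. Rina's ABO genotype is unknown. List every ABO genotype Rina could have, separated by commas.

For each candidate genotype of Rina, check whether crossing it with i i can produce every observed child phenotype.
  I^A I^A → possible child types {A} ✗
  I^A I^B → possible child types {A, B} ✗
  I^A i → possible child types {O, A} ✓
  I^B I^B → possible child types {B} ✗
  I^B i → possible child types {O, B} ✗
  i i → possible child types {O} ✗

I^A i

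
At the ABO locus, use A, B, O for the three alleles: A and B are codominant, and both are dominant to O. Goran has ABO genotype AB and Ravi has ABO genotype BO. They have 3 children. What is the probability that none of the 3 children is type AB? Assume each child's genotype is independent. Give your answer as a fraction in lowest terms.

27/64

ABO cross AB × BO → 1/4 A, 1/2 B, 1/4 AB.
So P(type AB) = 1/4 per child.
P(not type AB) = 3/4 for one child; (3/4)^3 = 27/64.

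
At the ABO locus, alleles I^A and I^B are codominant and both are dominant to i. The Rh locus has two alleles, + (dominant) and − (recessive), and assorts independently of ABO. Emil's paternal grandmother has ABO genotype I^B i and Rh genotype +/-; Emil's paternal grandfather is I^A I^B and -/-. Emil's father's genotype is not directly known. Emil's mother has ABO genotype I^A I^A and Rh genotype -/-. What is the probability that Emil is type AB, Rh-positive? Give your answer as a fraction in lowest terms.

1/8

Emil's father's ABO genotype from I^B i × I^A I^B: 1/4 I^A I^B, 1/4 I^A i, 1/4 I^B I^B, 1/4 I^B i.
Crossing each possibility with the mother I^A I^A and summing P(type AB): 1/4·1/2 + 1/4·0 + 1/4·1 + 1/4·1/2 = 1/2.
Similarly for Rh via the father's Rh distribution: P(Rh+) = 1/4.
Independent loci: 1/2 × 1/4 = 1/8.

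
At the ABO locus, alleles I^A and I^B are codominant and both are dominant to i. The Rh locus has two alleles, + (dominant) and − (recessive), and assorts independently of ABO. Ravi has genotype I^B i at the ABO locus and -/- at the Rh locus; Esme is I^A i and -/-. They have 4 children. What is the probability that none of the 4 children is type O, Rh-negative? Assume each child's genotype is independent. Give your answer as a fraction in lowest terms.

ABO cross I^B i × I^A i → 1/4 O, 1/4 A, 1/4 B, 1/4 AB.
Rh cross -/- × -/- → 1 Rh-; so P(type O, Rh-negative) = 1/4 × 1 = 1/4 per child.
P(not type O, Rh-negative) = 3/4 for one child; (3/4)^4 = 81/256.

81/256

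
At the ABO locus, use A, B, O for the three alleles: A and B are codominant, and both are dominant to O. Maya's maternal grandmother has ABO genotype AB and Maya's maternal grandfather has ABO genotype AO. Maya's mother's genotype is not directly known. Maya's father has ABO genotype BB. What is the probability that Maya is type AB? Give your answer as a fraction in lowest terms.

1/2

Maya's mother's ABO genotype from AB × AO: 1/4 AA, 1/4 AB, 1/4 AO, 1/4 BO.
Crossing each possibility with the father BB and summing P(type AB): 1/4·1 + 1/4·1/2 + 1/4·1/2 + 1/4·0 = 1/2.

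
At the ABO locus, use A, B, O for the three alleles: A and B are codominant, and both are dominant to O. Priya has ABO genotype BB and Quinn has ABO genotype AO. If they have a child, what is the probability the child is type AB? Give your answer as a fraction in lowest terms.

ABO cross BB × AO → offspring phenotypes: 1/2 B, 1/2 AB.
So P(type AB) = 1/2.

1/2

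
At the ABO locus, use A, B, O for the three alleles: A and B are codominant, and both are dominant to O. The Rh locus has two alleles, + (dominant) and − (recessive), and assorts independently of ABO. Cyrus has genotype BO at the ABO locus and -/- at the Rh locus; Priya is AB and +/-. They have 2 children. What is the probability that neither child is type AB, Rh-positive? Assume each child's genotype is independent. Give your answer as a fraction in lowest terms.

49/64

ABO cross BO × AB → 1/4 A, 1/2 B, 1/4 AB.
Rh cross -/- × +/- → 1/2 Rh+, 1/2 Rh-; so P(type AB, Rh-positive) = 1/4 × 1/2 = 1/8 per child.
P(not type AB, Rh-positive) = 7/8 for one child; (7/8)^2 = 49/64.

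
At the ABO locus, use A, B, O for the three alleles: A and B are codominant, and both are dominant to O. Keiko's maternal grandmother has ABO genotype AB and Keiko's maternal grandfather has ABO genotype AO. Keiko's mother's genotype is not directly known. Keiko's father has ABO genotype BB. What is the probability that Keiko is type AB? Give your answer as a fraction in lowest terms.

Keiko's mother's ABO genotype from AB × AO: 1/4 AA, 1/4 AB, 1/4 AO, 1/4 BO.
Crossing each possibility with the father BB and summing P(type AB): 1/4·1 + 1/4·1/2 + 1/4·1/2 + 1/4·0 = 1/2.

1/2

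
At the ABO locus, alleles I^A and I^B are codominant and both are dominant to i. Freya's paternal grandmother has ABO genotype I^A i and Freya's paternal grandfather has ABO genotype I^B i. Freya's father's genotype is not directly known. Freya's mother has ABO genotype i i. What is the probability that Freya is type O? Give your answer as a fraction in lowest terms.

Freya's father's ABO genotype from I^A i × I^B i: 1/4 I^A I^B, 1/4 I^A i, 1/4 I^B i, 1/4 i i.
Crossing each possibility with the mother i i and summing P(type O): 1/4·0 + 1/4·1/2 + 1/4·1/2 + 1/4·1 = 1/2.

1/2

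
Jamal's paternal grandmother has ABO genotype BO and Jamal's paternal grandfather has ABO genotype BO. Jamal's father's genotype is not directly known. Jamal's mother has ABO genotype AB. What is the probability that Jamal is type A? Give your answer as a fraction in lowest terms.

Jamal's father's ABO genotype from BO × BO: 1/4 BB, 1/2 BO, 1/4 OO.
Crossing each possibility with the mother AB and summing P(type A): 1/4·0 + 1/2·1/4 + 1/4·1/2 = 1/4.

1/4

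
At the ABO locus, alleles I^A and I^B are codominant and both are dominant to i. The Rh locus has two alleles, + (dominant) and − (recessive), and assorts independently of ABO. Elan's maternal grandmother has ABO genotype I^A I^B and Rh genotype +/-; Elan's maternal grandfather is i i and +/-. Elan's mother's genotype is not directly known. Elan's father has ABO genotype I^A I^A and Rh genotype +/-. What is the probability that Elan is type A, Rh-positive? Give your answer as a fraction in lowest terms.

Elan's mother's ABO genotype from I^A I^B × i i: 1/2 I^A i, 1/2 I^B i.
Crossing each possibility with the father I^A I^A and summing P(type A): 1/2·1 + 1/2·1/2 = 3/4.
Similarly for Rh via the mother's Rh distribution: P(Rh+) = 3/4.
Independent loci: 3/4 × 3/4 = 9/16.

9/16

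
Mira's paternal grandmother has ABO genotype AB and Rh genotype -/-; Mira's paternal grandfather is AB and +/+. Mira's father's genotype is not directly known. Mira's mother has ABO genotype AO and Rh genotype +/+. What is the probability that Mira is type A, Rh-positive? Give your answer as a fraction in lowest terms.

Mira's father's ABO genotype from AB × AB: 1/4 AA, 1/2 AB, 1/4 BB.
Crossing each possibility with the mother AO and summing P(type A): 1/4·1 + 1/2·1/2 + 1/4·0 = 1/2.
Similarly for Rh via the father's Rh distribution: P(Rh+) = 1.
Independent loci: 1/2 × 1 = 1/2.

1/2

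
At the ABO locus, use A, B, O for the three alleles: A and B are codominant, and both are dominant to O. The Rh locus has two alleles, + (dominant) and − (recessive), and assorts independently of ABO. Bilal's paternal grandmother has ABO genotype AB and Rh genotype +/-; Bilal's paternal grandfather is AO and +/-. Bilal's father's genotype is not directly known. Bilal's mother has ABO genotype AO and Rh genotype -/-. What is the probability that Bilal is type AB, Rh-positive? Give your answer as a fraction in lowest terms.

1/16

Bilal's father's ABO genotype from AB × AO: 1/4 AA, 1/4 AB, 1/4 AO, 1/4 BO.
Crossing each possibility with the mother AO and summing P(type AB): 1/4·0 + 1/4·1/4 + 1/4·0 + 1/4·1/4 = 1/8.
Similarly for Rh via the father's Rh distribution: P(Rh+) = 1/2.
Independent loci: 1/8 × 1/2 = 1/16.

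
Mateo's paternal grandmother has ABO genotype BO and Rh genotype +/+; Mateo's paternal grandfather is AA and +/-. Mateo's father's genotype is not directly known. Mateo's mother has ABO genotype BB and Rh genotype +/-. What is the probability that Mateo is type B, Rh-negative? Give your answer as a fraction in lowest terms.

Mateo's father's ABO genotype from BO × AA: 1/2 AB, 1/2 AO.
Crossing each possibility with the mother BB and summing P(type B): 1/2·1/2 + 1/2·1/2 = 1/2.
Similarly for Rh via the father's Rh distribution: P(Rh-) = 1/8.
Independent loci: 1/2 × 1/8 = 1/16.

1/16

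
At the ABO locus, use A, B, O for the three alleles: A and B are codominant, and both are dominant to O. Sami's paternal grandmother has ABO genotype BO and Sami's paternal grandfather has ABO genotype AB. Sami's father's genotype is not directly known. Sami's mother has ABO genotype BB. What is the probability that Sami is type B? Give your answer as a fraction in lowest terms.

Sami's father's ABO genotype from BO × AB: 1/4 AB, 1/4 AO, 1/4 BB, 1/4 BO.
Crossing each possibility with the mother BB and summing P(type B): 1/4·1/2 + 1/4·1/2 + 1/4·1 + 1/4·1 = 3/4.

3/4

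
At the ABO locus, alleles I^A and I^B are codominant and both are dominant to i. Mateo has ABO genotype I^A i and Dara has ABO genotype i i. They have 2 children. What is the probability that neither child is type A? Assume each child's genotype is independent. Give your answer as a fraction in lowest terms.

1/4

ABO cross I^A i × i i → 1/2 O, 1/2 A.
So P(type A) = 1/2 per child.
P(not type A) = 1/2 for one child; (1/2)^2 = 1/4.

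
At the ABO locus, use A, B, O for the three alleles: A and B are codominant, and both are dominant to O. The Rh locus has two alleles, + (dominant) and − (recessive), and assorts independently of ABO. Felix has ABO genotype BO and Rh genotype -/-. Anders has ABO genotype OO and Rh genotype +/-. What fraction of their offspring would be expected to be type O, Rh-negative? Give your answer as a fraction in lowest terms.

ABO cross BO × OO → offspring phenotypes: 1/2 O, 1/2 B.
Rh cross -/- × +/- → 1/2 Rh+, 1/2 Rh-.
Independent loci: P(type O, Rh-negative) = 1/2 × 1/2 = 1/4.

1/4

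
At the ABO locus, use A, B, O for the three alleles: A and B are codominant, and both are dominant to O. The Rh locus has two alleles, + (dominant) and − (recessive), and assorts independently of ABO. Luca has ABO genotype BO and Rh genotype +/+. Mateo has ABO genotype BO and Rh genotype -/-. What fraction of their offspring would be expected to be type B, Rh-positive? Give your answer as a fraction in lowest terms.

3/4

ABO cross BO × BO → offspring phenotypes: 1/4 O, 3/4 B.
Rh cross +/+ × -/- → 1 Rh+.
Independent loci: P(type B, Rh-positive) = 3/4 × 1 = 3/4.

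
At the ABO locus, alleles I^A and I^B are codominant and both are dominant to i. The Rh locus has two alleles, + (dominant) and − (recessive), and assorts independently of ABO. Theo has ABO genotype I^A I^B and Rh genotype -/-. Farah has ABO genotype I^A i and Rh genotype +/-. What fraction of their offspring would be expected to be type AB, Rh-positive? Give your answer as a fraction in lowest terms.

1/8

ABO cross I^A I^B × I^A i → offspring phenotypes: 1/2 A, 1/4 B, 1/4 AB.
Rh cross -/- × +/- → 1/2 Rh+, 1/2 Rh-.
Independent loci: P(type AB, Rh-positive) = 1/4 × 1/2 = 1/8.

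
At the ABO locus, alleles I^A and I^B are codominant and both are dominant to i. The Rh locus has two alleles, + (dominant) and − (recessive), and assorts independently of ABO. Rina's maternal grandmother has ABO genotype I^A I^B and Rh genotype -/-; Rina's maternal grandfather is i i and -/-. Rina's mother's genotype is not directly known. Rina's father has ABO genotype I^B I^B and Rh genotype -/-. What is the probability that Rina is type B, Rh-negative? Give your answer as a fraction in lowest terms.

Rina's mother's ABO genotype from I^A I^B × i i: 1/2 I^A i, 1/2 I^B i.
Crossing each possibility with the father I^B I^B and summing P(type B): 1/2·1/2 + 1/2·1 = 3/4.
Similarly for Rh via the mother's Rh distribution: P(Rh-) = 1.
Independent loci: 3/4 × 1 = 3/4.

3/4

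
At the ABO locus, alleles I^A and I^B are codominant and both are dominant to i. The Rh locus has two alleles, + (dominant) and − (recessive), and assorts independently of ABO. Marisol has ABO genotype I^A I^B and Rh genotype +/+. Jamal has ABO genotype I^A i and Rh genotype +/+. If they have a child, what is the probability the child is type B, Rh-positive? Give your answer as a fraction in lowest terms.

1/4

ABO cross I^A I^B × I^A i → offspring phenotypes: 1/2 A, 1/4 B, 1/4 AB.
Rh cross +/+ × +/+ → 1 Rh+.
Independent loci: P(type B, Rh-positive) = 1/4 × 1 = 1/4.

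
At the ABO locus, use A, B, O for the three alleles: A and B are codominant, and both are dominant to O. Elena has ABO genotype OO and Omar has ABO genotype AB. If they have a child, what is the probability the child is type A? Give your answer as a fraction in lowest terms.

1/2

ABO cross OO × AB → offspring phenotypes: 1/2 A, 1/2 B.
So P(type A) = 1/2.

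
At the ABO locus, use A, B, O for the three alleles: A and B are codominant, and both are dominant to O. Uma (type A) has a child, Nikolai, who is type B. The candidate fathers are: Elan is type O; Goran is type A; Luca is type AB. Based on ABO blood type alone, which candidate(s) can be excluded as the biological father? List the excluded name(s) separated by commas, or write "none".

Elan, Goran

A candidate is excluded only if no genotype consistent with his phenotype could produce a type B child with a type A mother.
Elan (type O): no genotype consistent with that phenotype can produce a type-B child with a type-A mother.
Goran (type A): no genotype consistent with that phenotype can produce a type-B child with a type-A mother.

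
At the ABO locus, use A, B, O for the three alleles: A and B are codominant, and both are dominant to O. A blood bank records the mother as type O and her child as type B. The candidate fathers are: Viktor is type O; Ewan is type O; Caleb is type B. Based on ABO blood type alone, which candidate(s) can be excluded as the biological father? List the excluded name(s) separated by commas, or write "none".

A candidate is excluded only if no genotype consistent with his phenotype could produce a type B child with a type O mother.
Viktor (type O): no genotype consistent with that phenotype can produce a type-B child with a type-O mother.
Ewan (type O): no genotype consistent with that phenotype can produce a type-B child with a type-O mother.

Viktor, Ewan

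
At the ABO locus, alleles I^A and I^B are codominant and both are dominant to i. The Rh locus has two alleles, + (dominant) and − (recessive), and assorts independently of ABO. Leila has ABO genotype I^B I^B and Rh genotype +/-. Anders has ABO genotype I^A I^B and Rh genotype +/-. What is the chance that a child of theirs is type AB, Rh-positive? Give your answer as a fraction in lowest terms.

3/8

ABO cross I^B I^B × I^A I^B → offspring phenotypes: 1/2 B, 1/2 AB.
Rh cross +/- × +/- → 3/4 Rh+, 1/4 Rh-.
Independent loci: P(type AB, Rh-positive) = 1/2 × 3/4 = 3/8.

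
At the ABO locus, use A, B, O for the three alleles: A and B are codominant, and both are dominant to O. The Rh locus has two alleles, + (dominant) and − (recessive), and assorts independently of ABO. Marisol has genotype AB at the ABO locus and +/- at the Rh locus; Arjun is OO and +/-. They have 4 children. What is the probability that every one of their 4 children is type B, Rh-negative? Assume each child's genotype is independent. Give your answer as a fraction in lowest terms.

1/4096

ABO cross AB × OO → 1/2 A, 1/2 B.
Rh cross +/- × +/- → 3/4 Rh+, 1/4 Rh-; so P(type B, Rh-negative) = 1/2 × 1/4 = 1/8 per child.
All 4 independent: (1/8)^4 = 1/4096.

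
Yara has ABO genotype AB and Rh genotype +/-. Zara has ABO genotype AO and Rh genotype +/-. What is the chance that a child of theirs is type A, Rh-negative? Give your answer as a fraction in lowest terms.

1/8

ABO cross AB × AO → offspring phenotypes: 1/2 A, 1/4 B, 1/4 AB.
Rh cross +/- × +/- → 3/4 Rh+, 1/4 Rh-.
Independent loci: P(type A, Rh-negative) = 1/2 × 1/4 = 1/8.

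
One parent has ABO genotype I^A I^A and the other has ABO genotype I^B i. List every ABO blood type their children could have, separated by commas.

Gametes from I^A I^A × I^B i give offspring ABO genotypes I^A I^B, I^A i, i.e. phenotypes A, AB.

A, AB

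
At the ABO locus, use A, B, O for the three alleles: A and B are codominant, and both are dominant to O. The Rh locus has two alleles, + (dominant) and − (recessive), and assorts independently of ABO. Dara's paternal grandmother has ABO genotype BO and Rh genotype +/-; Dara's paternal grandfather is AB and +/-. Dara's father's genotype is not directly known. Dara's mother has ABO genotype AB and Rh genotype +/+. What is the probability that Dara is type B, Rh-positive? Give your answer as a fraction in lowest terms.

Dara's father's ABO genotype from BO × AB: 1/4 AB, 1/4 AO, 1/4 BB, 1/4 BO.
Crossing each possibility with the mother AB and summing P(type B): 1/4·1/4 + 1/4·1/4 + 1/4·1/2 + 1/4·1/2 = 3/8.
Similarly for Rh via the father's Rh distribution: P(Rh+) = 1.
Independent loci: 3/8 × 1 = 3/8.

3/8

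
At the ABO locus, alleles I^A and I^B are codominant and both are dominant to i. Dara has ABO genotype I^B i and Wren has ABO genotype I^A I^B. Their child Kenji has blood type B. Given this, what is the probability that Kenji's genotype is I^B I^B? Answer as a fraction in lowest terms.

1/2

Cross I^B i × I^A I^B → 1/4 I^A I^B, 1/4 I^A i, 1/4 I^B I^B, 1/4 I^B i.
Type-B genotypes among offspring: I^B I^B (1/4), I^B i (1/4); total 1/2.
P(I^B I^B | type B) = (1/4) / (1/2) = 1/2.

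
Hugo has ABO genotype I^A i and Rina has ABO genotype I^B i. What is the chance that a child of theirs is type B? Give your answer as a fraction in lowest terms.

ABO cross I^A i × I^B i → offspring phenotypes: 1/4 O, 1/4 A, 1/4 B, 1/4 AB.
So P(type B) = 1/4.

1/4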